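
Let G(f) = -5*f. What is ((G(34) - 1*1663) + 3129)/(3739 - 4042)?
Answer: -432/101 ≈ -4.2772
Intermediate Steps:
((G(34) - 1*1663) + 3129)/(3739 - 4042) = ((-5*34 - 1*1663) + 3129)/(3739 - 4042) = ((-170 - 1663) + 3129)/(-303) = (-1833 + 3129)*(-1/303) = 1296*(-1/303) = -432/101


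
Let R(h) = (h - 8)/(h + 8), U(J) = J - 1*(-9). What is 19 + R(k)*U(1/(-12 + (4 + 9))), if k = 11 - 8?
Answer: 159/11 ≈ 14.455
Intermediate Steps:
U(J) = 9 + J (U(J) = J + 9 = 9 + J)
k = 3
R(h) = (-8 + h)/(8 + h)
19 + R(k)*U(1/(-12 + (4 + 9))) = 19 + ((-8 + 3)/(8 + 3))*(9 + 1/(-12 + (4 + 9))) = 19 + (-5/11)*(9 + 1/(-12 + 13)) = 19 + ((1/11)*(-5))*(9 + 1/1) = 19 - 5*(9 + 1)/11 = 19 - 5/11*10 = 19 - 50/11 = 159/11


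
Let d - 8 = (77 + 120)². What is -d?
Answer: -38817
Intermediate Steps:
d = 38817 (d = 8 + (77 + 120)² = 8 + 197² = 8 + 38809 = 38817)
-d = -1*38817 = -38817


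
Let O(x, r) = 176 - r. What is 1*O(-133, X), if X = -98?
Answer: 274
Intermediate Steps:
1*O(-133, X) = 1*(176 - 1*(-98)) = 1*(176 + 98) = 1*274 = 274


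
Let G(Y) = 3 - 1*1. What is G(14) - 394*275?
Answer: -108348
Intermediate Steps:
G(Y) = 2 (G(Y) = 3 - 1 = 2)
G(14) - 394*275 = 2 - 394*275 = 2 - 108350 = -108348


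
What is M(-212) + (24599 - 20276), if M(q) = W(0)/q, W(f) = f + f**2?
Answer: 4323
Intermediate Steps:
M(q) = 0 (M(q) = (0*(1 + 0))/q = (0*1)/q = 0/q = 0)
M(-212) + (24599 - 20276) = 0 + (24599 - 20276) = 0 + 4323 = 4323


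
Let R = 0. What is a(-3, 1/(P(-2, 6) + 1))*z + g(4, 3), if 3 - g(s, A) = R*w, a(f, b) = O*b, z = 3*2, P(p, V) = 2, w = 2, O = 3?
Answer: 9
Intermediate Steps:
z = 6
a(f, b) = 3*b
g(s, A) = 3 (g(s, A) = 3 - 0*2 = 3 - 1*0 = 3 + 0 = 3)
a(-3, 1/(P(-2, 6) + 1))*z + g(4, 3) = (3/(2 + 1))*6 + 3 = (3/3)*6 + 3 = (3*(⅓))*6 + 3 = 1*6 + 3 = 6 + 3 = 9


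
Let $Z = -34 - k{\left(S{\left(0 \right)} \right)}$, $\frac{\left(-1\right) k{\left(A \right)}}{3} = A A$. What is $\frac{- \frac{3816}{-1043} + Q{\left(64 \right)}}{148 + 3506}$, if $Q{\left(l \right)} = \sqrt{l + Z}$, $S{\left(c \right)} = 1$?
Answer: $\frac{212}{211729} + \frac{\sqrt{33}}{3654} \approx 0.0025734$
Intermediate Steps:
$k{\left(A \right)} = - 3 A^{2}$ ($k{\left(A \right)} = - 3 A A = - 3 A^{2}$)
$Z = -31$ ($Z = -34 - - 3 \cdot 1^{2} = -34 - \left(-3\right) 1 = -34 - -3 = -34 + 3 = -31$)
$Q{\left(l \right)} = \sqrt{-31 + l}$ ($Q{\left(l \right)} = \sqrt{l - 31} = \sqrt{-31 + l}$)
$\frac{- \frac{3816}{-1043} + Q{\left(64 \right)}}{148 + 3506} = \frac{- \frac{3816}{-1043} + \sqrt{-31 + 64}}{148 + 3506} = \frac{\left(-3816\right) \left(- \frac{1}{1043}\right) + \sqrt{33}}{3654} = \left(\frac{3816}{1043} + \sqrt{33}\right) \frac{1}{3654} = \frac{212}{211729} + \frac{\sqrt{33}}{3654}$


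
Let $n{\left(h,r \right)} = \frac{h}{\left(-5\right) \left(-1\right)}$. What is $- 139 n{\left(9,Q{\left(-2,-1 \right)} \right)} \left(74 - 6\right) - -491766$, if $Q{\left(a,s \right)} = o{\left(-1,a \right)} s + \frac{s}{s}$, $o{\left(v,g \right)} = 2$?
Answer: $\frac{2373762}{5} \approx 4.7475 \cdot 10^{5}$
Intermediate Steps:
$Q{\left(a,s \right)} = 1 + 2 s$ ($Q{\left(a,s \right)} = 2 s + \frac{s}{s} = 2 s + 1 = 1 + 2 s$)
$n{\left(h,r \right)} = \frac{h}{5}$
$- 139 n{\left(9,Q{\left(-2,-1 \right)} \right)} \left(74 - 6\right) - -491766 = - 139 \cdot \frac{1}{5} \cdot 9 \left(74 - 6\right) - -491766 = \left(-139\right) \frac{9}{5} \cdot 68 + 491766 = \left(- \frac{1251}{5}\right) 68 + 491766 = - \frac{85068}{5} + 491766 = \frac{2373762}{5}$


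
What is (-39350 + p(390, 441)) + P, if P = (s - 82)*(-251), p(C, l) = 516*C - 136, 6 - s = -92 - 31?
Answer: 149957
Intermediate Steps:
s = 129 (s = 6 - (-92 - 31) = 6 - 1*(-123) = 6 + 123 = 129)
p(C, l) = -136 + 516*C
P = -11797 (P = (129 - 82)*(-251) = 47*(-251) = -11797)
(-39350 + p(390, 441)) + P = (-39350 + (-136 + 516*390)) - 11797 = (-39350 + (-136 + 201240)) - 11797 = (-39350 + 201104) - 11797 = 161754 - 11797 = 149957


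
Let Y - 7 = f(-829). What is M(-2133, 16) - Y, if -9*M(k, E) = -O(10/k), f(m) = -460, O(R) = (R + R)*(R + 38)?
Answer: 18547461173/40947201 ≈ 452.96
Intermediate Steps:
O(R) = 2*R*(38 + R) (O(R) = (2*R)*(38 + R) = 2*R*(38 + R))
M(k, E) = 20*(38 + 10/k)/(9*k) (M(k, E) = -(-1)*2*(10/k)*(38 + 10/k)/9 = -(-1)*20*(38 + 10/k)/k/9 = -(-20)*(38 + 10/k)/(9*k) = 20*(38 + 10/k)/(9*k))
Y = -453 (Y = 7 - 460 = -453)
M(-2133, 16) - Y = (40/9)*(5 + 19*(-2133))/(-2133)² - 1*(-453) = (40/9)*(1/4549689)*(5 - 40527) + 453 = (40/9)*(1/4549689)*(-40522) + 453 = -1620880/40947201 + 453 = 18547461173/40947201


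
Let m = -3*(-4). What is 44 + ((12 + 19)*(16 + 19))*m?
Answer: 13064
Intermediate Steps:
m = 12
44 + ((12 + 19)*(16 + 19))*m = 44 + ((12 + 19)*(16 + 19))*12 = 44 + (31*35)*12 = 44 + 1085*12 = 44 + 13020 = 13064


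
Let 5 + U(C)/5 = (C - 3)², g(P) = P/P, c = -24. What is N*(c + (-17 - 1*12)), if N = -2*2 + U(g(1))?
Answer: 477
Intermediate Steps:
g(P) = 1
U(C) = -25 + 5*(-3 + C)² (U(C) = -25 + 5*(C - 3)² = -25 + 5*(-3 + C)²)
N = -9 (N = -2*2 + (-25 + 5*(-3 + 1)²) = -4 + (-25 + 5*(-2)²) = -4 + (-25 + 5*4) = -4 + (-25 + 20) = -4 - 5 = -9)
N*(c + (-17 - 1*12)) = -9*(-24 + (-17 - 1*12)) = -9*(-24 + (-17 - 12)) = -9*(-24 - 29) = -9*(-53) = 477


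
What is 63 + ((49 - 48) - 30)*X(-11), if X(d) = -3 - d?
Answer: -169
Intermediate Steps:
63 + ((49 - 48) - 30)*X(-11) = 63 + ((49 - 48) - 30)*(-3 - 1*(-11)) = 63 + (1 - 30)*(-3 + 11) = 63 - 29*8 = 63 - 232 = -169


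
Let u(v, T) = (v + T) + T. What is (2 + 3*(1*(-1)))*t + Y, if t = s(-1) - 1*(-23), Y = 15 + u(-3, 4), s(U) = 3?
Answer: -6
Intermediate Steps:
u(v, T) = v + 2*T (u(v, T) = (T + v) + T = v + 2*T)
Y = 20 (Y = 15 + (-3 + 2*4) = 15 + (-3 + 8) = 15 + 5 = 20)
t = 26 (t = 3 - 1*(-23) = 3 + 23 = 26)
(2 + 3*(1*(-1)))*t + Y = (2 + 3*(1*(-1)))*26 + 20 = (2 + 3*(-1))*26 + 20 = (2 - 3)*26 + 20 = -1*26 + 20 = -26 + 20 = -6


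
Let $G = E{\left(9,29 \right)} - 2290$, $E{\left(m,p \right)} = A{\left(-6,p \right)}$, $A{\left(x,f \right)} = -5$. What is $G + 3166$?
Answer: $871$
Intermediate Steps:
$E{\left(m,p \right)} = -5$
$G = -2295$ ($G = -5 - 2290 = -2295$)
$G + 3166 = -2295 + 3166 = 871$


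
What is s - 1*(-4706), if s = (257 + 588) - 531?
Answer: 5020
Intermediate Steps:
s = 314 (s = 845 - 531 = 314)
s - 1*(-4706) = 314 - 1*(-4706) = 314 + 4706 = 5020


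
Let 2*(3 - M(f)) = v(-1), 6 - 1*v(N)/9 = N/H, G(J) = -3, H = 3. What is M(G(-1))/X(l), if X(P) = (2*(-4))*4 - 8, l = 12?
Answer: 51/80 ≈ 0.63750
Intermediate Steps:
v(N) = 54 - 3*N (v(N) = 54 - 9*N/3 = 54 - 3*N)
M(f) = -51/2 (M(f) = 3 - (54 - 3*(-1))/2 = 3 - (54 + 3)/2 = 3 - 1/2*57 = 3 - 57/2 = -51/2)
X(P) = -40 (X(P) = -8*4 - 8 = -32 - 8 = -40)
M(G(-1))/X(l) = -51/2/(-40) = -51/2*(-1/40) = 51/80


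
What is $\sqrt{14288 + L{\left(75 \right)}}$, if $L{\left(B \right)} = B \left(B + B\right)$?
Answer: $113 \sqrt{2} \approx 159.81$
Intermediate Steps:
$L{\left(B \right)} = 2 B^{2}$ ($L{\left(B \right)} = B 2 B = 2 B^{2}$)
$\sqrt{14288 + L{\left(75 \right)}} = \sqrt{14288 + 2 \cdot 75^{2}} = \sqrt{14288 + 2 \cdot 5625} = \sqrt{14288 + 11250} = \sqrt{25538} = 113 \sqrt{2}$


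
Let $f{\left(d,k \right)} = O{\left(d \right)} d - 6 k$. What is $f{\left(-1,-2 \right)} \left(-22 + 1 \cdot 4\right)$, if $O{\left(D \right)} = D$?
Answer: $-234$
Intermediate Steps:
$f{\left(d,k \right)} = d^{2} - 6 k$ ($f{\left(d,k \right)} = d d - 6 k = d^{2} - 6 k$)
$f{\left(-1,-2 \right)} \left(-22 + 1 \cdot 4\right) = \left(\left(-1\right)^{2} - -12\right) \left(-22 + 1 \cdot 4\right) = \left(1 + 12\right) \left(-22 + 4\right) = 13 \left(-18\right) = -234$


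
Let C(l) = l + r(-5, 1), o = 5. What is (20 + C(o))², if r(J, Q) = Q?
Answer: 676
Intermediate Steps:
C(l) = 1 + l (C(l) = l + 1 = 1 + l)
(20 + C(o))² = (20 + (1 + 5))² = (20 + 6)² = 26² = 676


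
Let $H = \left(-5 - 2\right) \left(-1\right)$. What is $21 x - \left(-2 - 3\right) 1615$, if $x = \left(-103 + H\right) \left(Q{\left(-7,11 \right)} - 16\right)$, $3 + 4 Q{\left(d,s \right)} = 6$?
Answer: $38819$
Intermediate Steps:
$Q{\left(d,s \right)} = \frac{3}{4}$ ($Q{\left(d,s \right)} = - \frac{3}{4} + \frac{1}{4} \cdot 6 = - \frac{3}{4} + \frac{3}{2} = \frac{3}{4}$)
$H = 7$ ($H = \left(-7\right) \left(-1\right) = 7$)
$x = 1464$ ($x = \left(-103 + 7\right) \left(\frac{3}{4} - 16\right) = \left(-96\right) \left(- \frac{61}{4}\right) = 1464$)
$21 x - \left(-2 - 3\right) 1615 = 21 \cdot 1464 - \left(-2 - 3\right) 1615 = 30744 - \left(-2 - 3\right) 1615 = 30744 - \left(-5\right) 1615 = 30744 - -8075 = 30744 + 8075 = 38819$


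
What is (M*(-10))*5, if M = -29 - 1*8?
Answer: 1850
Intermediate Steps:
M = -37 (M = -29 - 8 = -37)
(M*(-10))*5 = -37*(-10)*5 = 370*5 = 1850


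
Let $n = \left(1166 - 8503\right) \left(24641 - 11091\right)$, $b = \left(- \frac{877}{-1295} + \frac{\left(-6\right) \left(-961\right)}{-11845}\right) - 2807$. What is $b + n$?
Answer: $- \frac{305003557314016}{3067855} \approx -9.9419 \cdot 10^{7}$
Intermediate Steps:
$b = - \frac{8610884766}{3067855}$ ($b = \left(\left(-877\right) \left(- \frac{1}{1295}\right) + 5766 \left(- \frac{1}{11845}\right)\right) - 2807 = \left(\frac{877}{1295} - \frac{5766}{11845}\right) - 2807 = \frac{584219}{3067855} - 2807 = - \frac{8610884766}{3067855} \approx -2806.8$)
$n = -99416350$ ($n = \left(-7337\right) 13550 = -99416350$)
$b + n = - \frac{8610884766}{3067855} - 99416350 = - \frac{305003557314016}{3067855}$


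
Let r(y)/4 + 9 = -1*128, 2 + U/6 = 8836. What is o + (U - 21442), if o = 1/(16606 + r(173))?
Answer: 506822597/16058 ≈ 31562.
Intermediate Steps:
U = 53004 (U = -12 + 6*8836 = -12 + 53016 = 53004)
r(y) = -548 (r(y) = -36 + 4*(-1*128) = -36 + 4*(-128) = -36 - 512 = -548)
o = 1/16058 (o = 1/(16606 - 548) = 1/16058 ≈ 6.2274e-5)
o + (U - 21442) = 1/16058 + (53004 - 21442) = 1/16058 + 31562 = 506822597/16058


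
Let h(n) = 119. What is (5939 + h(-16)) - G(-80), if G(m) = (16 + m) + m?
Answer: 6202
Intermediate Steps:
G(m) = 16 + 2*m
(5939 + h(-16)) - G(-80) = (5939 + 119) - (16 + 2*(-80)) = 6058 - (16 - 160) = 6058 - 1*(-144) = 6058 + 144 = 6202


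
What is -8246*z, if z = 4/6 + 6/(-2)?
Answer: 57722/3 ≈ 19241.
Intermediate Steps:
z = -7/3 (z = 4*(⅙) + 6*(-½) = ⅔ - 3 = -7/3 ≈ -2.3333)
-8246*z = -8246*(-7/3) = 57722/3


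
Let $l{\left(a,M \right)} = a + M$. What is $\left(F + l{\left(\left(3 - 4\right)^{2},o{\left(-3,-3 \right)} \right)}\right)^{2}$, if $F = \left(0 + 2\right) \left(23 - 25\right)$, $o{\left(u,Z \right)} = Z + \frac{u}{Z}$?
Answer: $25$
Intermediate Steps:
$l{\left(a,M \right)} = M + a$
$F = -4$ ($F = 2 \left(-2\right) = -4$)
$\left(F + l{\left(\left(3 - 4\right)^{2},o{\left(-3,-3 \right)} \right)}\right)^{2} = \left(-4 - \left(3 - 1 - \left(3 - 4\right)^{2}\right)\right)^{2} = \left(-4 + \left(\left(-3 - -1\right) + \left(-1\right)^{2}\right)\right)^{2} = \left(-4 + \left(\left(-3 + 1\right) + 1\right)\right)^{2} = \left(-4 + \left(-2 + 1\right)\right)^{2} = \left(-4 - 1\right)^{2} = \left(-5\right)^{2} = 25$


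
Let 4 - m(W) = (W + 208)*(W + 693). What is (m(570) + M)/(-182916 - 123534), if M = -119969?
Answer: 1102579/306450 ≈ 3.5979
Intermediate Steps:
m(W) = 4 - (208 + W)*(693 + W) (m(W) = 4 - (W + 208)*(W + 693) = 4 - (208 + W)*(693 + W))
(m(570) + M)/(-182916 - 123534) = ((-144140 - 1*570**2 - 901*570) - 119969)/(-182916 - 123534) = ((-144140 - 1*324900 - 513570) - 119969)/(-306450) = ((-144140 - 324900 - 513570) - 119969)*(-1/306450) = (-982610 - 119969)*(-1/306450) = -1102579*(-1/306450) = 1102579/306450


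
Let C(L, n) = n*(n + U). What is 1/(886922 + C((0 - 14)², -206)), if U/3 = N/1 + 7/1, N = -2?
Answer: 1/926268 ≈ 1.0796e-6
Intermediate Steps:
U = 15 (U = 3*(-2/1 + 7/1) = 3*(-2*1 + 7*1) = 3*(-2 + 7) = 3*5 = 15)
C(L, n) = n*(15 + n) (C(L, n) = n*(n + 15) = n*(15 + n))
1/(886922 + C((0 - 14)², -206)) = 1/(886922 - 206*(15 - 206)) = 1/(886922 - 206*(-191)) = 1/(886922 + 39346) = 1/926268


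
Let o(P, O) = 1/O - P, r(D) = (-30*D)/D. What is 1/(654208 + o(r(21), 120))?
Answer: 120/78508561 ≈ 1.5285e-6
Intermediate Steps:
r(D) = -30
1/(654208 + o(r(21), 120)) = 1/(654208 + (1/120 - 1*(-30))) = 1/(654208 + (1/120 + 30)) = 1/(654208 + 3601/120) = 1/(78508561/120) = 120/78508561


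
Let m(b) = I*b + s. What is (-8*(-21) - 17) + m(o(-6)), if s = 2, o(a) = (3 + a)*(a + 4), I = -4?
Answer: 129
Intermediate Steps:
o(a) = (3 + a)*(4 + a)
m(b) = 2 - 4*b (m(b) = -4*b + 2 = 2 - 4*b)
(-8*(-21) - 17) + m(o(-6)) = (-8*(-21) - 17) + (2 - 4*(12 + (-6)² + 7*(-6))) = (168 - 17) + (2 - 4*(12 + 36 - 42)) = 151 + (2 - 4*6) = 151 + (2 - 24) = 151 - 22 = 129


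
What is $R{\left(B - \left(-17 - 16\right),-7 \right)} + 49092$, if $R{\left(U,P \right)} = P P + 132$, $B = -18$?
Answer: $49273$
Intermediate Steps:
$R{\left(U,P \right)} = 132 + P^{2}$ ($R{\left(U,P \right)} = P^{2} + 132 = 132 + P^{2}$)
$R{\left(B - \left(-17 - 16\right),-7 \right)} + 49092 = \left(132 + \left(-7\right)^{2}\right) + 49092 = \left(132 + 49\right) + 49092 = 181 + 49092 = 49273$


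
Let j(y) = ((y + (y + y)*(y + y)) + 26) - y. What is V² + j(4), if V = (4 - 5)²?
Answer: 91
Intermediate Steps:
j(y) = 26 + 4*y² (j(y) = ((y + (2*y)*(2*y)) + 26) - y = ((y + 4*y²) + 26) - y = (26 + y + 4*y²) - y = 26 + 4*y²)
V = 1 (V = (-1)² = 1)
V² + j(4) = 1² + (26 + 4*4²) = 1 + (26 + 4*16) = 1 + (26 + 64) = 1 + 90 = 91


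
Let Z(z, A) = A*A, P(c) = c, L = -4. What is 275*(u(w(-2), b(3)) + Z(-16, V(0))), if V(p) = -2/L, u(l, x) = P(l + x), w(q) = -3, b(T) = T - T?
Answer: -3025/4 ≈ -756.25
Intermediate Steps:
b(T) = 0
u(l, x) = l + x
V(p) = 1/2 (V(p) = -2/(-4) = -2*(-1/4) = 1/2)
Z(z, A) = A**2
275*(u(w(-2), b(3)) + Z(-16, V(0))) = 275*((-3 + 0) + (1/2)**2) = 275*(-3 + 1/4) = 275*(-11/4) = -3025/4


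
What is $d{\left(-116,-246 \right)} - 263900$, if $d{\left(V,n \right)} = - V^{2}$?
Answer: $-277356$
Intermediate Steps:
$d{\left(-116,-246 \right)} - 263900 = - \left(-116\right)^{2} - 263900 = \left(-1\right) 13456 - 263900 = -13456 - 263900 = -277356$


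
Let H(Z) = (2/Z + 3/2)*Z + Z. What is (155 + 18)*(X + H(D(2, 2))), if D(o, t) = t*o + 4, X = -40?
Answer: -3114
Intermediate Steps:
D(o, t) = 4 + o*t (D(o, t) = o*t + 4 = 4 + o*t)
H(Z) = Z + Z*(3/2 + 2/Z) (H(Z) = (2/Z + 3*(1/2))*Z + Z = (2/Z + 3/2)*Z + Z = (3/2 + 2/Z)*Z + Z = Z*(3/2 + 2/Z) + Z = Z + Z*(3/2 + 2/Z))
(155 + 18)*(X + H(D(2, 2))) = (155 + 18)*(-40 + (2 + 5*(4 + 2*2)/2)) = 173*(-40 + (2 + 5*(4 + 4)/2)) = 173*(-40 + (2 + (5/2)*8)) = 173*(-40 + (2 + 20)) = 173*(-40 + 22) = 173*(-18) = -3114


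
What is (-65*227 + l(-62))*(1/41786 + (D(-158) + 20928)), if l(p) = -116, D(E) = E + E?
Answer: -12808288693743/41786 ≈ -3.0652e+8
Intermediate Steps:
D(E) = 2*E
(-65*227 + l(-62))*(1/41786 + (D(-158) + 20928)) = (-65*227 - 116)*(1/41786 + (2*(-158) + 20928)) = (-14755 - 116)*(1/41786 + (-316 + 20928)) = -14871*(1/41786 + 20612) = -14871*861293033/41786 = -12808288693743/41786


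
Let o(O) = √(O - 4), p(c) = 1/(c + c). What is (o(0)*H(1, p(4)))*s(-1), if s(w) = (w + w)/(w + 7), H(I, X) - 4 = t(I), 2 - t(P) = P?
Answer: -10*I/3 ≈ -3.3333*I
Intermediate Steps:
t(P) = 2 - P
p(c) = 1/(2*c)
H(I, X) = 6 - I (H(I, X) = 4 + (2 - I) = 6 - I)
s(w) = 2*w/(7 + w) (s(w) = (2*w)/(7 + w) = 2*w/(7 + w))
o(O) = √(-4 + O)
(o(0)*H(1, p(4)))*s(-1) = (√(-4 + 0)*(6 - 1*1))*(2*(-1)/(7 - 1)) = (√(-4)*(6 - 1))*(2*(-1)/6) = ((2*I)*5)*(2*(-1)*(⅙)) = (10*I)*(-⅓) = -10*I/3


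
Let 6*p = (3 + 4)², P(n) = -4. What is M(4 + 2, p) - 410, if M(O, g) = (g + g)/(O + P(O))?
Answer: -2411/6 ≈ -401.83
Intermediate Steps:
p = 49/6 (p = (3 + 4)²/6 = (⅙)*7² = (⅙)*49 = 49/6 ≈ 8.1667)
M(O, g) = 2*g/(-4 + O) (M(O, g) = (g + g)/(O - 4) = (2*g)/(-4 + O) = 2*g/(-4 + O))
M(4 + 2, p) - 410 = 2*(49/6)/(-4 + (4 + 2)) - 410 = 2*(49/6)/(-4 + 6) - 410 = 2*(49/6)/2 - 410 = 2*(49/6)*(½) - 410 = 49/6 - 410 = -2411/6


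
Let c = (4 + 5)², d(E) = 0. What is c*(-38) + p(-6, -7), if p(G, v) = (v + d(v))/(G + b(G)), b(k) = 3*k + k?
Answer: -92333/30 ≈ -3077.8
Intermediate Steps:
b(k) = 4*k
p(G, v) = v/(5*G) (p(G, v) = (v + 0)/(G + 4*G) = v/((5*G)) = v*(1/(5*G)) = v/(5*G))
c = 81 (c = 9² = 81)
c*(-38) + p(-6, -7) = 81*(-38) + (⅕)*(-7)/(-6) = -3078 + (⅕)*(-7)*(-⅙) = -3078 + 7/30 = -92333/30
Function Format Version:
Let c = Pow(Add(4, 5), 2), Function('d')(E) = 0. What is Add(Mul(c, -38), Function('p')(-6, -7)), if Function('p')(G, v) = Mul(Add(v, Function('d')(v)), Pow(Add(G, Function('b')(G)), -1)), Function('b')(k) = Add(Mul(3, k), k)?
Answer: Rational(-92333, 30) ≈ -3077.8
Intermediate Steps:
Function('b')(k) = Mul(4, k)
Function('p')(G, v) = Mul(Rational(1, 5), v, Pow(G, -1)) (Function('p')(G, v) = Mul(Add(v, 0), Pow(Add(G, Mul(4, G)), -1)) = Mul(v, Pow(Mul(5, G), -1)) = Mul(v, Mul(Rational(1, 5), Pow(G, -1))) = Mul(Rational(1, 5), v, Pow(G, -1)))
c = 81 (c = Pow(9, 2) = 81)
Add(Mul(c, -38), Function('p')(-6, -7)) = Add(Mul(81, -38), Mul(Rational(1, 5), -7, Pow(-6, -1))) = Add(-3078, Mul(Rational(1, 5), -7, Rational(-1, 6))) = Add(-3078, Rational(7, 30)) = Rational(-92333, 30)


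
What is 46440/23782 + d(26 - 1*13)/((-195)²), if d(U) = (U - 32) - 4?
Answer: 882667007/452155275 ≈ 1.9521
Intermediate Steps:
d(U) = -36 + U (d(U) = (-32 + U) - 4 = -36 + U)
46440/23782 + d(26 - 1*13)/((-195)²) = 46440/23782 + (-36 + (26 - 1*13))/((-195)²) = 46440*(1/23782) + (-36 + (26 - 13))/38025 = 23220/11891 + (-36 + 13)*(1/38025) = 23220/11891 - 23*1/38025 = 23220/11891 - 23/38025 = 882667007/452155275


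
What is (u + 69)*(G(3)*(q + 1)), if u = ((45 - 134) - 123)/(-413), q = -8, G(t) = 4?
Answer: -114836/59 ≈ -1946.4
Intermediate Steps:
u = 212/413 (u = (-89 - 123)*(-1/413) = -212*(-1/413) = 212/413 ≈ 0.51332)
(u + 69)*(G(3)*(q + 1)) = (212/413 + 69)*(4*(-8 + 1)) = 28709*(4*(-7))/413 = (28709/413)*(-28) = -114836/59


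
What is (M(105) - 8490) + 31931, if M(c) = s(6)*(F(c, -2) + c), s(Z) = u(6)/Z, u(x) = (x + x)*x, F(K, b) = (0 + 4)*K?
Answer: 29741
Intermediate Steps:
F(K, b) = 4*K
u(x) = 2*x² (u(x) = (2*x)*x = 2*x²)
s(Z) = 72/Z (s(Z) = (2*6²)/Z = (2*36)/Z = 72/Z)
M(c) = 60*c (M(c) = (72/6)*(4*c + c) = (72*(⅙))*(5*c) = 12*(5*c) = 60*c)
(M(105) - 8490) + 31931 = (60*105 - 8490) + 31931 = (6300 - 8490) + 31931 = -2190 + 31931 = 29741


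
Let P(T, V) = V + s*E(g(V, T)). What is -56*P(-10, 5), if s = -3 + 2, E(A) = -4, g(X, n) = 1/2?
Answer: -504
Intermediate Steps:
g(X, n) = ½
s = -1
P(T, V) = 4 + V (P(T, V) = V - 1*(-4) = V + 4 = 4 + V)
-56*P(-10, 5) = -56*(4 + 5) = -56*9 = -504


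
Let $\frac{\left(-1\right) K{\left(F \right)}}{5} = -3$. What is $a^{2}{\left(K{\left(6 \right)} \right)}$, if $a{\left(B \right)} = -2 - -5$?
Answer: $9$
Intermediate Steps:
$K{\left(F \right)} = 15$ ($K{\left(F \right)} = \left(-5\right) \left(-3\right) = 15$)
$a{\left(B \right)} = 3$ ($a{\left(B \right)} = -2 + 5 = 3$)
$a^{2}{\left(K{\left(6 \right)} \right)} = 3^{2} = 9$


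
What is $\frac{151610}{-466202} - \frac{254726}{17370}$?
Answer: $- \frac{30346809088}{2024482185} \approx -14.99$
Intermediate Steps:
$\frac{151610}{-466202} - \frac{254726}{17370} = 151610 \left(- \frac{1}{466202}\right) - \frac{127363}{8685} = - \frac{75805}{233101} - \frac{127363}{8685} = - \frac{30346809088}{2024482185}$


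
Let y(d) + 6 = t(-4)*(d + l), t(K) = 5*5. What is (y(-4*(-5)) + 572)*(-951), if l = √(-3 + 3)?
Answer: -1013766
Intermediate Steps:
t(K) = 25
l = 0 (l = √0 = 0)
y(d) = -6 + 25*d (y(d) = -6 + 25*(d + 0) = -6 + 25*d)
(y(-4*(-5)) + 572)*(-951) = ((-6 + 25*(-4*(-5))) + 572)*(-951) = ((-6 + 25*20) + 572)*(-951) = ((-6 + 500) + 572)*(-951) = (494 + 572)*(-951) = 1066*(-951) = -1013766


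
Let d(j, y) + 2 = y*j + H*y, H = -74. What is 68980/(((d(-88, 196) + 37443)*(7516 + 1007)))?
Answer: 68980/48487347 ≈ 0.0014226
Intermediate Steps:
d(j, y) = -2 - 74*y + j*y (d(j, y) = -2 + (y*j - 74*y) = -2 + (j*y - 74*y) = -2 + (-74*y + j*y) = -2 - 74*y + j*y)
68980/(((d(-88, 196) + 37443)*(7516 + 1007))) = 68980/((((-2 - 74*196 - 88*196) + 37443)*(7516 + 1007))) = 68980/((((-2 - 14504 - 17248) + 37443)*8523)) = 68980/(((-31754 + 37443)*8523)) = 68980/((5689*8523)) = 68980/48487347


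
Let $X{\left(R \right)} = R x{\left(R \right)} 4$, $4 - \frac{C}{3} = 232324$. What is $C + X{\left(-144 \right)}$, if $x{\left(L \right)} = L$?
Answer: $-614016$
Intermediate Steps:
$C = -696960$ ($C = 12 - 696972 = -696960$)
$X{\left(R \right)} = 4 R^{2}$ ($X{\left(R \right)} = R R 4 = R^{2} \cdot 4 = 4 R^{2}$)
$C + X{\left(-144 \right)} = -696960 + 4 \left(-144\right)^{2} = -696960 + 4 \cdot 20736 = -696960 + 82944 = -614016$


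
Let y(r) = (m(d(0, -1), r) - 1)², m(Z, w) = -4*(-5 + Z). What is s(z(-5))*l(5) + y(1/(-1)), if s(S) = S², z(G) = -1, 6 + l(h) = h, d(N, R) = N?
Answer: 360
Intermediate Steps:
m(Z, w) = 20 - 4*Z
l(h) = -6 + h
y(r) = 361 (y(r) = ((20 - 4*0) - 1)² = ((20 + 0) - 1)² = (20 - 1)² = 19² = 361)
s(z(-5))*l(5) + y(1/(-1)) = (-1)²*(-6 + 5) + 361 = 1*(-1) + 361 = -1 + 361 = 360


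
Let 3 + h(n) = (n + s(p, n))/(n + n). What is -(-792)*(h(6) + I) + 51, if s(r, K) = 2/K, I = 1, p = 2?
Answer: -1115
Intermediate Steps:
h(n) = -3 + (n + 2/n)/(2*n) (h(n) = -3 + (n + 2/n)/(n + n) = -3 + (n + 2/n)/((2*n)) = -3 + (n + 2/n)*(1/(2*n)) = -3 + (n + 2/n)/(2*n))
-(-792)*(h(6) + I) + 51 = -(-792)*((-5/2 + 6⁻²) + 1) + 51 = -(-792)*((-5/2 + 1/36) + 1) + 51 = -(-792)*(-89/36 + 1) + 51 = -(-792)*(-53)/36 + 51 = -99*106/9 + 51 = -1166 + 51 = -1115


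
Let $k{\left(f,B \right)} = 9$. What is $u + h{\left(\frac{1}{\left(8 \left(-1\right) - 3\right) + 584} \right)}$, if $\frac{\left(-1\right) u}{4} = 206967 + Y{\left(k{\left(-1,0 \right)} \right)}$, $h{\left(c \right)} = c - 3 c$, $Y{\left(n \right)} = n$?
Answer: $- \frac{474388994}{573} \approx -8.279 \cdot 10^{5}$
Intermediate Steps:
$h{\left(c \right)} = - 2 c$
$u = -827904$ ($u = - 4 \left(206967 + 9\right) = \left(-4\right) 206976 = -827904$)
$u + h{\left(\frac{1}{\left(8 \left(-1\right) - 3\right) + 584} \right)} = -827904 - \frac{2}{\left(8 \left(-1\right) - 3\right) + 584} = -827904 - \frac{2}{\left(-8 - 3\right) + 584} = -827904 - \frac{2}{-11 + 584} = -827904 - \frac{2}{573} = - \frac{474388994}{573}$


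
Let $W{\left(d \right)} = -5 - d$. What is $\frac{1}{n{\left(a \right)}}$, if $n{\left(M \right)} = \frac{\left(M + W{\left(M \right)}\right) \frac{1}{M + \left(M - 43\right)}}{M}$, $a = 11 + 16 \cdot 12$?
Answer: $- \frac{73689}{5} \approx -14738.0$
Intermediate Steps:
$a = 203$ ($a = 11 + 192 = 203$)
$n{\left(M \right)} = - \frac{5}{M \left(-43 + 2 M\right)}$ ($n{\left(M \right)} = \frac{\left(M - \left(5 + M\right)\right) \frac{1}{M + \left(M - 43\right)}}{M} = \frac{\left(-5\right) \frac{1}{M + \left(-43 + M\right)}}{M} = \frac{\left(-5\right) \frac{1}{-43 + 2 M}}{M} = - \frac{5}{M \left(-43 + 2 M\right)}$)
$\frac{1}{n{\left(a \right)}} = \frac{1}{\left(-5\right) \frac{1}{203} \frac{1}{-43 + 2 \cdot 203}} = \frac{1}{\left(-5\right) \frac{1}{203} \frac{1}{-43 + 406}} = \frac{1}{\left(-5\right) \frac{1}{203} \cdot \frac{1}{363}} = \frac{1}{- \frac{5}{73689}} = - \frac{73689}{5}$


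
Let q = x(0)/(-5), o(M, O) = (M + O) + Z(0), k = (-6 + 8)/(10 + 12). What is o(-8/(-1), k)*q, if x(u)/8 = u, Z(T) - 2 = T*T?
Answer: 0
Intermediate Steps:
Z(T) = 2 + T**2 (Z(T) = 2 + T*T = 2 + T**2)
x(u) = 8*u
k = 1/11 (k = 2/22 = 2*(1/22) = 1/11 ≈ 0.090909)
o(M, O) = 2 + M + O (o(M, O) = (M + O) + (2 + 0**2) = (M + O) + (2 + 0) = (M + O) + 2 = 2 + M + O)
q = 0 (q = (8*0)/(-5) = 0*(-1/5) = 0)
o(-8/(-1), k)*q = (2 - 8/(-1) + 1/11)*0 = (2 - 8*(-1) + 1/11)*0 = (2 + 8 + 1/11)*0 = (111/11)*0 = 0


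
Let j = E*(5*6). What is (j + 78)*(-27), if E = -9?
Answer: 5184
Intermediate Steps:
j = -270 (j = -45*6 = -9*30 = -270)
(j + 78)*(-27) = (-270 + 78)*(-27) = -192*(-27) = 5184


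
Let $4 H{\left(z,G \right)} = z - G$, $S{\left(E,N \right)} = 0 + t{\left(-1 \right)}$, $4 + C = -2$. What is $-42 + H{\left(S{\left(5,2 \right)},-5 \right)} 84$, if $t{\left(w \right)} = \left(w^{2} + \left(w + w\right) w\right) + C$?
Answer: $0$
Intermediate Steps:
$C = -6$ ($C = -4 - 2 = -6$)
$t{\left(w \right)} = -6 + 3 w^{2}$ ($t{\left(w \right)} = \left(w^{2} + \left(w + w\right) w\right) - 6 = \left(w^{2} + 2 w w\right) - 6 = \left(w^{2} + 2 w^{2}\right) - 6 = 3 w^{2} - 6 = -6 + 3 w^{2}$)
$S{\left(E,N \right)} = -3$ ($S{\left(E,N \right)} = 0 - \left(6 - 3 \left(-1\right)^{2}\right) = 0 + \left(-6 + 3 \cdot 1\right) = 0 + \left(-6 + 3\right) = 0 - 3 = -3$)
$H{\left(z,G \right)} = - \frac{G}{4} + \frac{z}{4}$ ($H{\left(z,G \right)} = \frac{z - G}{4} = - \frac{G}{4} + \frac{z}{4}$)
$-42 + H{\left(S{\left(5,2 \right)},-5 \right)} 84 = -42 + \left(\left(- \frac{1}{4}\right) \left(-5\right) + \frac{1}{4} \left(-3\right)\right) 84 = -42 + \left(\frac{5}{4} - \frac{3}{4}\right) 84 = -42 + \frac{1}{2} \cdot 84 = -42 + 42 = 0$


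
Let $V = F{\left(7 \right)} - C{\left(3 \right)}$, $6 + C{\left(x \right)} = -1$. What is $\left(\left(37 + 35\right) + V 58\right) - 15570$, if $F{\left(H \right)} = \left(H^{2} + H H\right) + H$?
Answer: $-9002$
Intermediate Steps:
$C{\left(x \right)} = -7$ ($C{\left(x \right)} = -6 - 1 = -7$)
$F{\left(H \right)} = H + 2 H^{2}$ ($F{\left(H \right)} = \left(H^{2} + H^{2}\right) + H = 2 H^{2} + H = H + 2 H^{2}$)
$V = 112$ ($V = 7 \left(1 + 2 \cdot 7\right) - -7 = 7 \left(1 + 14\right) + 7 = 7 \cdot 15 + 7 = 105 + 7 = 112$)
$\left(\left(37 + 35\right) + V 58\right) - 15570 = \left(\left(37 + 35\right) + 112 \cdot 58\right) - 15570 = \left(72 + 6496\right) - 15570 = 6568 - 15570 = -9002$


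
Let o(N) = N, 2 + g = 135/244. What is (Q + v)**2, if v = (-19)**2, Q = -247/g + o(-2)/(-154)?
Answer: 208898748088900/738806761 ≈ 2.8275e+5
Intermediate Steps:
g = -353/244 (g = -2 + 135/244 = -353/244 ≈ -1.4467)
Q = 4640989/27181 (Q = -247/(-353/244) - 2/(-154) = -247*(-244/353) - 2*(-1/154) = 60268/353 + 1/77 = 4640989/27181 ≈ 170.74)
v = 361
(Q + v)**2 = (4640989/27181 + 361)**2 = (14453330/27181)**2 = 208898748088900/738806761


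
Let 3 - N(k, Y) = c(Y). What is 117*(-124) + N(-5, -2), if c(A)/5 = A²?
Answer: -14525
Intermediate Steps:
c(A) = 5*A²
N(k, Y) = 3 - 5*Y²
117*(-124) + N(-5, -2) = 117*(-124) + (3 - 5*(-2)²) = -14508 + (3 - 5*4) = -14508 + (3 - 20) = -14508 - 17 = -14525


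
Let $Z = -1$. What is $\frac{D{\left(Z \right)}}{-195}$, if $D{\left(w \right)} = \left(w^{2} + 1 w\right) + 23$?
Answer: $- \frac{23}{195} \approx -0.11795$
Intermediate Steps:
$D{\left(w \right)} = 23 + w + w^{2}$ ($D{\left(w \right)} = \left(w^{2} + w\right) + 23 = \left(w + w^{2}\right) + 23 = 23 + w + w^{2}$)
$\frac{D{\left(Z \right)}}{-195} = \frac{23 - 1 + \left(-1\right)^{2}}{-195} = \left(23 - 1 + 1\right) \left(- \frac{1}{195}\right) = 23 \left(- \frac{1}{195}\right) = - \frac{23}{195}$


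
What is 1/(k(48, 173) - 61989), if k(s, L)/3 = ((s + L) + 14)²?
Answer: 1/103686 ≈ 9.6445e-6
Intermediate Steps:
k(s, L) = 3*(14 + L + s)² (k(s, L) = 3*((s + L) + 14)² = 3*((L + s) + 14)² = 3*(14 + L + s)²)
1/(k(48, 173) - 61989) = 1/(3*(14 + 173 + 48)² - 61989) = 1/(3*235² - 61989) = 1/(3*55225 - 61989) = 1/(165675 - 61989) = 1/103686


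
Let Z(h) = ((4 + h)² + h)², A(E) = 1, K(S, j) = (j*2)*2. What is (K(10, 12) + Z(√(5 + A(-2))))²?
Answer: 1977220 + 806256*√6 ≈ 3.9521e+6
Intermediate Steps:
K(S, j) = 4*j (K(S, j) = (2*j)*2 = 4*j)
Z(h) = (h + (4 + h)²)²
(K(10, 12) + Z(√(5 + A(-2))))² = (4*12 + (√(5 + 1) + (4 + √(5 + 1))²)²)² = (48 + (√6 + (4 + √6)²)²)²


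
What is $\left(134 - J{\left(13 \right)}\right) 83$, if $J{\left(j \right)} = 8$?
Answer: $10458$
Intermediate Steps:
$\left(134 - J{\left(13 \right)}\right) 83 = \left(134 - 8\right) 83 = 126 \cdot 83 = 10458$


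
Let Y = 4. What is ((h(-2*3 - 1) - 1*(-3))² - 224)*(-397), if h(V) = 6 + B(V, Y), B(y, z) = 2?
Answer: 40891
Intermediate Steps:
h(V) = 8 (h(V) = 6 + 2 = 8)
((h(-2*3 - 1) - 1*(-3))² - 224)*(-397) = ((8 - 1*(-3))² - 224)*(-397) = ((8 + 3)² - 224)*(-397) = (11² - 224)*(-397) = (121 - 224)*(-397) = -103*(-397) = 40891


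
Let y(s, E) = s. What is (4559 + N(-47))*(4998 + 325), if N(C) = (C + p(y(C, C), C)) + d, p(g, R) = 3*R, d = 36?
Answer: 23458461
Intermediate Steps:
N(C) = 36 + 4*C (N(C) = (C + 3*C) + 36 = 4*C + 36 = 36 + 4*C)
(4559 + N(-47))*(4998 + 325) = (4559 + (36 + 4*(-47)))*(4998 + 325) = (4559 + (36 - 188))*5323 = (4559 - 152)*5323 = 4407*5323 = 23458461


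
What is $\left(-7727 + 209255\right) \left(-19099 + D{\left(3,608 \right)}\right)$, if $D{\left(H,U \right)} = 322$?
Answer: $-3784091256$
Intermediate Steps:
$\left(-7727 + 209255\right) \left(-19099 + D{\left(3,608 \right)}\right) = \left(-7727 + 209255\right) \left(-19099 + 322\right) = 201528 \left(-18777\right) = -3784091256$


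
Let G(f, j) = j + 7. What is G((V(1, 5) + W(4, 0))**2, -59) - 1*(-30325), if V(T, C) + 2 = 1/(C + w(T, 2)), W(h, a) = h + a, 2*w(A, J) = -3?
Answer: 30273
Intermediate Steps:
w(A, J) = -3/2 (w(A, J) = (1/2)*(-3) = -3/2)
W(h, a) = a + h
V(T, C) = -2 + 1/(-3/2 + C) (V(T, C) = -2 + 1/(C - 3/2) = -2 + 1/(-3/2 + C))
G(f, j) = 7 + j
G((V(1, 5) + W(4, 0))**2, -59) - 1*(-30325) = (7 - 59) - 1*(-30325) = -52 + 30325 = 30273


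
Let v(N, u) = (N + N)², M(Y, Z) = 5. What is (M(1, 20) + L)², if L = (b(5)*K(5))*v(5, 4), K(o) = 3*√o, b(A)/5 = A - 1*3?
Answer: 45000025 + 30000*√5 ≈ 4.5067e+7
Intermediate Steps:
b(A) = -15 + 5*A (b(A) = 5*(A - 1*3) = 5*(A - 3) = 5*(-3 + A) = -15 + 5*A)
v(N, u) = 4*N² (v(N, u) = (2*N)² = 4*N²)
L = 3000*√5 (L = ((-15 + 5*5)*(3*√5))*(4*5²) = ((-15 + 25)*(3*√5))*(4*25) = (10*(3*√5))*100 = (30*√5)*100 = 3000*√5 ≈ 6708.2)
(M(1, 20) + L)² = (5 + 3000*√5)²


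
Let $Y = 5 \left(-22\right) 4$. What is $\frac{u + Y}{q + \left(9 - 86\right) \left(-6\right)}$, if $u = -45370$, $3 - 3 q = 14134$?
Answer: $\frac{27486}{2549} \approx 10.783$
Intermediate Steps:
$q = - \frac{14131}{3}$ ($q = 1 - \frac{14134}{3} = - \frac{14131}{3} \approx -4710.3$)
$Y = -440$ ($Y = \left(-110\right) 4 = -440$)
$\frac{u + Y}{q + \left(9 - 86\right) \left(-6\right)} = \frac{-45370 - 440}{- \frac{14131}{3} + \left(9 - 86\right) \left(-6\right)} = - \frac{45810}{- \frac{14131}{3} - -462} = - \frac{45810}{- \frac{14131}{3} + 462} = - \frac{45810}{- \frac{12745}{3}} = \left(-45810\right) \left(- \frac{3}{12745}\right) = \frac{27486}{2549}$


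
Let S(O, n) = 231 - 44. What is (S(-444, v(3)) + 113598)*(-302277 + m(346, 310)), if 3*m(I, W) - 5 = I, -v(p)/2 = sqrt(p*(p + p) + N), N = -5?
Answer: -34381275600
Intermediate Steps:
v(p) = -2*sqrt(-5 + 2*p**2) (v(p) = -2*sqrt(p*(p + p) - 5) = -2*sqrt(p*(2*p) - 5) = -2*sqrt(2*p**2 - 5) = -2*sqrt(-5 + 2*p**2))
S(O, n) = 187
m(I, W) = 5/3 + I/3
(S(-444, v(3)) + 113598)*(-302277 + m(346, 310)) = (187 + 113598)*(-302277 + (5/3 + (1/3)*346)) = 113785*(-302277 + (5/3 + 346/3)) = 113785*(-302277 + 117) = 113785*(-302160) = -34381275600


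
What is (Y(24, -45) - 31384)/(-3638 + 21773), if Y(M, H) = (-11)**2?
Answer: -10421/6045 ≈ -1.7239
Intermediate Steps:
Y(M, H) = 121
(Y(24, -45) - 31384)/(-3638 + 21773) = (121 - 31384)/(-3638 + 21773) = -31263/18135 = -31263*1/18135 = -10421/6045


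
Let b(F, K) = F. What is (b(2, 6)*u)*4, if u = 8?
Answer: 64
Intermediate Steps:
(b(2, 6)*u)*4 = (2*8)*4 = 16*4 = 64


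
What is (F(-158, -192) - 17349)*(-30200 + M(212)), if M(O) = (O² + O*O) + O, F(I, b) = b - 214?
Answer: -1063524500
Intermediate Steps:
F(I, b) = -214 + b
M(O) = O + 2*O² (M(O) = (O² + O²) + O = 2*O² + O = O + 2*O²)
(F(-158, -192) - 17349)*(-30200 + M(212)) = ((-214 - 192) - 17349)*(-30200 + 212*(1 + 2*212)) = (-406 - 17349)*(-30200 + 212*(1 + 424)) = -17755*(-30200 + 212*425) = -17755*(-30200 + 90100) = -17755*59900 = -1063524500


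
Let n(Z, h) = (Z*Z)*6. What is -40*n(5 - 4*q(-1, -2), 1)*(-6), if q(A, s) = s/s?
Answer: 1440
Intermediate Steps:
q(A, s) = 1
n(Z, h) = 6*Z² (n(Z, h) = Z²*6 = 6*Z²)
-40*n(5 - 4*q(-1, -2), 1)*(-6) = -240*(5 - 4*1)²*(-6) = -240*(5 - 4)²*(-6) = -240*1²*(-6) = -240*(-6) = 1440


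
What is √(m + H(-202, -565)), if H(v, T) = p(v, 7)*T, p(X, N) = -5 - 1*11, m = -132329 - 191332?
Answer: I*√314621 ≈ 560.91*I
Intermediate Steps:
m = -323661
p(X, N) = -16 (p(X, N) = -5 - 11 = -16)
H(v, T) = -16*T
√(m + H(-202, -565)) = √(-323661 - 16*(-565)) = √(-323661 + 9040) = √(-314621) = I*√314621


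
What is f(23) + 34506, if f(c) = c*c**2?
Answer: 46673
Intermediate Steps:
f(c) = c**3
f(23) + 34506 = 23**3 + 34506 = 12167 + 34506 = 46673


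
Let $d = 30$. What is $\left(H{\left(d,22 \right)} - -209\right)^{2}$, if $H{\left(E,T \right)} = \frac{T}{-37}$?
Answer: $\frac{59459521}{1369} \approx 43433.0$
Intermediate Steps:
$H{\left(E,T \right)} = - \frac{T}{37}$ ($H{\left(E,T \right)} = T \left(- \frac{1}{37}\right) = - \frac{T}{37}$)
$\left(H{\left(d,22 \right)} - -209\right)^{2} = \left(\left(- \frac{1}{37}\right) 22 - -209\right)^{2} = \left(- \frac{22}{37} + 209\right)^{2} = \left(\frac{7711}{37}\right)^{2} = \frac{59459521}{1369}$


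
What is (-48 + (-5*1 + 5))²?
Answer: 2304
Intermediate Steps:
(-48 + (-5*1 + 5))² = (-48 + (-5 + 5))² = (-48 + 0)² = (-48)² = 2304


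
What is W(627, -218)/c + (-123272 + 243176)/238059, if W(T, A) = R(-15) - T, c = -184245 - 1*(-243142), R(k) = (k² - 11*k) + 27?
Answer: 2337331166/4673653641 ≈ 0.50011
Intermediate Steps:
R(k) = 27 + k² - 11*k
c = 58897 (c = -184245 + 243142 = 58897)
W(T, A) = 417 - T (W(T, A) = (27 + (-15)² - 11*(-15)) - T = (27 + 225 + 165) - T = 417 - T)
W(627, -218)/c + (-123272 + 243176)/238059 = (417 - 1*627)/58897 + (-123272 + 243176)/238059 = (417 - 627)*(1/58897) + 119904*(1/238059) = -210*1/58897 + 39968/79353 = -210/58897 + 39968/79353 = 2337331166/4673653641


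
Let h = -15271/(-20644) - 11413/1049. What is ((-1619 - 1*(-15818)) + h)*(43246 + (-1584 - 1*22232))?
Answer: 2985105209558965/10827778 ≈ 2.7569e+8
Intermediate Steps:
h = -219590693/21655556 (h = -15271*(-1/20644) - 11413*1/1049 = 15271/20644 - 11413/1049 = -219590693/21655556 ≈ -10.140)
((-1619 - 1*(-15818)) + h)*(43246 + (-1584 - 1*22232)) = ((-1619 - 1*(-15818)) - 219590693/21655556)*(43246 + (-1584 - 1*22232)) = ((-1619 + 15818) - 219590693/21655556)*(43246 + (-1584 - 22232)) = (14199 - 219590693/21655556)*(43246 - 23816) = (307267648951/21655556)*19430 = 2985105209558965/10827778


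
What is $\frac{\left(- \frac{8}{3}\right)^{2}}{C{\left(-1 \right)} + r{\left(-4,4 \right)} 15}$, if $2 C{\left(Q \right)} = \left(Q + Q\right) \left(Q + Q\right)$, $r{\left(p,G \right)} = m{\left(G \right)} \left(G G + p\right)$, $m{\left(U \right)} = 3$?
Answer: $\frac{32}{2439} \approx 0.01312$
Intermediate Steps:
$r{\left(p,G \right)} = 3 p + 3 G^{2}$ ($r{\left(p,G \right)} = 3 \left(G G + p\right) = 3 \left(G^{2} + p\right) = 3 \left(p + G^{2}\right) = 3 p + 3 G^{2}$)
$C{\left(Q \right)} = 2 Q^{2}$ ($C{\left(Q \right)} = \frac{\left(Q + Q\right) \left(Q + Q\right)}{2} = \frac{2 Q 2 Q}{2} = \frac{4 Q^{2}}{2} = 2 Q^{2}$)
$\frac{\left(- \frac{8}{3}\right)^{2}}{C{\left(-1 \right)} + r{\left(-4,4 \right)} 15} = \frac{\left(- \frac{8}{3}\right)^{2}}{2 \left(-1\right)^{2} + \left(3 \left(-4\right) + 3 \cdot 4^{2}\right) 15} = \frac{\left(\left(-8\right) \frac{1}{3}\right)^{2}}{2 \cdot 1 + \left(-12 + 3 \cdot 16\right) 15} = \frac{\left(- \frac{8}{3}\right)^{2}}{2 + \left(-12 + 48\right) 15} = \frac{64}{9 \left(2 + 36 \cdot 15\right)} = \frac{64}{9 \left(2 + 540\right)} = \frac{64}{9 \cdot 542} = \frac{64}{9} \cdot \frac{1}{542} = \frac{32}{2439}$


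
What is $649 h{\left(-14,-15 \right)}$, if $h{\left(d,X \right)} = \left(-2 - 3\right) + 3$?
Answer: $-1298$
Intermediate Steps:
$h{\left(d,X \right)} = -2$ ($h{\left(d,X \right)} = -5 + 3 = -2$)
$649 h{\left(-14,-15 \right)} = 649 \left(-2\right) = -1298$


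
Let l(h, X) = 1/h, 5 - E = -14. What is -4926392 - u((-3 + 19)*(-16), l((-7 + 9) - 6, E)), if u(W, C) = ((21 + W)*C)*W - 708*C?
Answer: -4911529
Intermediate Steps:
E = 19 (E = 5 - 1*(-14) = 5 + 14 = 19)
u(W, C) = -708*C + C*W*(21 + W) (u(W, C) = (C*(21 + W))*W - 708*C = C*W*(21 + W) - 708*C = -708*C + C*W*(21 + W))
-4926392 - u((-3 + 19)*(-16), l((-7 + 9) - 6, E)) = -4926392 - (-708 + ((-3 + 19)*(-16))² + 21*((-3 + 19)*(-16)))/((-7 + 9) - 6) = -4926392 - (-708 + (16*(-16))² + 21*(16*(-16)))/(2 - 6) = -4926392 - (-708 + (-256)² + 21*(-256))/(-4) = -4926392 - (-1)*(-708 + 65536 - 5376)/4 = -4926392 - (-1)*59452/4 = -4926392 - 1*(-14863) = -4926392 + 14863 = -4911529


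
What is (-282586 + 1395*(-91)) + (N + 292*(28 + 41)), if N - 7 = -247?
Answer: -389623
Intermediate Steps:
N = -240 (N = 7 - 247 = -240)
(-282586 + 1395*(-91)) + (N + 292*(28 + 41)) = (-282586 + 1395*(-91)) + (-240 + 292*(28 + 41)) = (-282586 - 126945) + (-240 + 292*69) = -409531 + (-240 + 20148) = -409531 + 19908 = -389623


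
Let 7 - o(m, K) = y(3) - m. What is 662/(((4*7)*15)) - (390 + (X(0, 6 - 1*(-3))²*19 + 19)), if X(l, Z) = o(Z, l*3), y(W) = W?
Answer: -759869/210 ≈ -3618.4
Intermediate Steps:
o(m, K) = 4 + m (o(m, K) = 7 - (3 - m) = 7 + (-3 + m) = 4 + m)
X(l, Z) = 4 + Z
662/(((4*7)*15)) - (390 + (X(0, 6 - 1*(-3))²*19 + 19)) = 662/(((4*7)*15)) - (390 + ((4 + (6 - 1*(-3)))²*19 + 19)) = 662/((28*15)) - (390 + ((4 + (6 + 3))²*19 + 19)) = 662/420 - (390 + ((4 + 9)²*19 + 19)) = 662*(1/420) - (390 + (13²*19 + 19)) = 331/210 - (390 + (169*19 + 19)) = 331/210 - (390 + (3211 + 19)) = 331/210 - (390 + 3230) = 331/210 - 1*3620 = 331/210 - 3620 = -759869/210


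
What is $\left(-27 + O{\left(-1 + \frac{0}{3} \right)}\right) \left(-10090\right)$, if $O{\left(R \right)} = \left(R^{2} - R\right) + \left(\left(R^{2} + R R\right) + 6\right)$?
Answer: $171530$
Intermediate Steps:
$O{\left(R \right)} = 6 - R + 3 R^{2}$ ($O{\left(R \right)} = \left(R^{2} - R\right) + \left(\left(R^{2} + R^{2}\right) + 6\right) = \left(R^{2} - R\right) + \left(2 R^{2} + 6\right) = \left(R^{2} - R\right) + \left(6 + 2 R^{2}\right) = 6 - R + 3 R^{2}$)
$\left(-27 + O{\left(-1 + \frac{0}{3} \right)}\right) \left(-10090\right) = \left(-27 + \left(6 - \left(-1 + \frac{0}{3}\right) + 3 \left(-1 + \frac{0}{3}\right)^{2}\right)\right) \left(-10090\right) = \left(-27 + \left(6 - \left(-1 + 0 \cdot \frac{1}{3}\right) + 3 \left(-1 + 0 \cdot \frac{1}{3}\right)^{2}\right)\right) \left(-10090\right) = \left(-27 + \left(6 - \left(-1 + 0\right) + 3 \left(-1 + 0\right)^{2}\right)\right) \left(-10090\right) = \left(-27 + \left(6 - -1 + 3 \left(-1\right)^{2}\right)\right) \left(-10090\right) = \left(-27 + \left(6 + 1 + 3 \cdot 1\right)\right) \left(-10090\right) = \left(-27 + \left(6 + 1 + 3\right)\right) \left(-10090\right) = \left(-27 + 10\right) \left(-10090\right) = \left(-17\right) \left(-10090\right) = 171530$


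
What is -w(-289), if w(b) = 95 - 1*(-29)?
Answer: -124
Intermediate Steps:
w(b) = 124 (w(b) = 95 + 29 = 124)
-w(-289) = -1*124 = -124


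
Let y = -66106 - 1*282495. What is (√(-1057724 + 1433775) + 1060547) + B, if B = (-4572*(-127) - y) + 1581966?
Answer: 3571758 + √376051 ≈ 3.5724e+6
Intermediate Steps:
y = -348601 (y = -66106 - 282495 = -348601)
B = 2511211 (B = (-4572*(-127) - 1*(-348601)) + 1581966 = (580644 + 348601) + 1581966 = 929245 + 1581966 = 2511211)
(√(-1057724 + 1433775) + 1060547) + B = (√(-1057724 + 1433775) + 1060547) + 2511211 = (√376051 + 1060547) + 2511211 = (1060547 + √376051) + 2511211 = 3571758 + √376051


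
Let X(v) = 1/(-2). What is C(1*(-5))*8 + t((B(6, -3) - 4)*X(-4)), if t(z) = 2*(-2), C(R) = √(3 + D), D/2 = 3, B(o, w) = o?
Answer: 20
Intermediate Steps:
D = 6 (D = 2*3 = 6)
C(R) = 3 (C(R) = √(3 + 6) = √9 = 3)
X(v) = -½
t(z) = -4
C(1*(-5))*8 + t((B(6, -3) - 4)*X(-4)) = 3*8 - 4 = 24 - 4 = 20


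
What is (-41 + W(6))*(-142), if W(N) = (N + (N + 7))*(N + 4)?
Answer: -21158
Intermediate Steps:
W(N) = (4 + N)*(7 + 2*N) (W(N) = (N + (7 + N))*(4 + N) = (7 + 2*N)*(4 + N) = (4 + N)*(7 + 2*N))
(-41 + W(6))*(-142) = (-41 + (28 + 2*6² + 15*6))*(-142) = (-41 + (28 + 2*36 + 90))*(-142) = (-41 + (28 + 72 + 90))*(-142) = (-41 + 190)*(-142) = 149*(-142) = -21158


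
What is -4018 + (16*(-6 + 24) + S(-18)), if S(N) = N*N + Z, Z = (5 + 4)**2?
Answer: -3325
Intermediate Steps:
Z = 81 (Z = 9**2 = 81)
S(N) = 81 + N**2 (S(N) = N*N + 81 = N**2 + 81 = 81 + N**2)
-4018 + (16*(-6 + 24) + S(-18)) = -4018 + (16*(-6 + 24) + (81 + (-18)**2)) = -4018 + (16*18 + (81 + 324)) = -4018 + (288 + 405) = -4018 + 693 = -3325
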